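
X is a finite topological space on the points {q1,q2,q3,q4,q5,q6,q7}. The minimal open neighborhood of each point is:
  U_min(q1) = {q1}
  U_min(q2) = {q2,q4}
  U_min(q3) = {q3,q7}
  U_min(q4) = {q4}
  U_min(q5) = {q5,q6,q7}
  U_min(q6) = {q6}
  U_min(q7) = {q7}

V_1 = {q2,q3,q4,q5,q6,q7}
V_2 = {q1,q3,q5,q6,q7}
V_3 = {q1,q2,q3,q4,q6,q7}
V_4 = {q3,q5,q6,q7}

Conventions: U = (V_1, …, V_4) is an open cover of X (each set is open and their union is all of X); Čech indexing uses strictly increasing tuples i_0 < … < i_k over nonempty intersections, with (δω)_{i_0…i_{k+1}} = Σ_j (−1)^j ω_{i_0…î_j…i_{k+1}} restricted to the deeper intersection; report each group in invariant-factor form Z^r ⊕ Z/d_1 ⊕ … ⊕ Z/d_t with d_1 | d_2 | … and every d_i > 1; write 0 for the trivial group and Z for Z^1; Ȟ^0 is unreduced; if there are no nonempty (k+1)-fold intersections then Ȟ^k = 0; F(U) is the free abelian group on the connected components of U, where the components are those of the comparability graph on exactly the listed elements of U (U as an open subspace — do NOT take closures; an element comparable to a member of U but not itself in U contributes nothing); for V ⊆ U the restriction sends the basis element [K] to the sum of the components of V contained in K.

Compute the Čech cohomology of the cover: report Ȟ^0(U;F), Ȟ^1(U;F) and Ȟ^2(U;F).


nonempty intersections:
  V12={q3,q5,q6,q7} V13={q2,q3,q4,q6,q7} V14={q3,q5,q6,q7} V23={q1,q3,q6,q7} V24={q3,q5,q6,q7} V34={q3,q6,q7}
  V123={q3,q6,q7} V124={q3,q5,q6,q7} V134={q3,q6,q7} V234={q3,q6,q7}
  V1234={q3,q6,q7}
components per intersection:
  V1: {q2,q4} {q3,q5,q6,q7}
  V2: {q1} {q3,q5,q6,q7}
  V3: {q1} {q2,q4} {q3,q7} {q6}
  V4: {q3,q5,q6,q7}
  V12: {q3,q5,q6,q7}
  V13: {q2,q4} {q3,q7} {q6}
  V14: {q3,q5,q6,q7}
  V23: {q1} {q3,q7} {q6}
  V24: {q3,q5,q6,q7}
  V34: {q3,q7} {q6}
  V123: {q3,q7} {q6}
  V124: {q3,q5,q6,q7}
  V134: {q3,q7} {q6}
  V234: {q3,q7} {q6}
  V1234: {q3,q7} {q6}
C dims 9,11,7,2; δ0: rk 6, SNF 1^6; δ1: rk 5, SNF 1^5; δ2: rk 2, SNF 1^2
Ȟ^0: (9−6)−0=3 ⇒ Z^3
Ȟ^1: (11−5)−6=0 ⇒ 0
Ȟ^2: (7−2)−5=0 ⇒ 0

Ȟ^0 = Z^3, Ȟ^1 = 0, Ȟ^2 = 0


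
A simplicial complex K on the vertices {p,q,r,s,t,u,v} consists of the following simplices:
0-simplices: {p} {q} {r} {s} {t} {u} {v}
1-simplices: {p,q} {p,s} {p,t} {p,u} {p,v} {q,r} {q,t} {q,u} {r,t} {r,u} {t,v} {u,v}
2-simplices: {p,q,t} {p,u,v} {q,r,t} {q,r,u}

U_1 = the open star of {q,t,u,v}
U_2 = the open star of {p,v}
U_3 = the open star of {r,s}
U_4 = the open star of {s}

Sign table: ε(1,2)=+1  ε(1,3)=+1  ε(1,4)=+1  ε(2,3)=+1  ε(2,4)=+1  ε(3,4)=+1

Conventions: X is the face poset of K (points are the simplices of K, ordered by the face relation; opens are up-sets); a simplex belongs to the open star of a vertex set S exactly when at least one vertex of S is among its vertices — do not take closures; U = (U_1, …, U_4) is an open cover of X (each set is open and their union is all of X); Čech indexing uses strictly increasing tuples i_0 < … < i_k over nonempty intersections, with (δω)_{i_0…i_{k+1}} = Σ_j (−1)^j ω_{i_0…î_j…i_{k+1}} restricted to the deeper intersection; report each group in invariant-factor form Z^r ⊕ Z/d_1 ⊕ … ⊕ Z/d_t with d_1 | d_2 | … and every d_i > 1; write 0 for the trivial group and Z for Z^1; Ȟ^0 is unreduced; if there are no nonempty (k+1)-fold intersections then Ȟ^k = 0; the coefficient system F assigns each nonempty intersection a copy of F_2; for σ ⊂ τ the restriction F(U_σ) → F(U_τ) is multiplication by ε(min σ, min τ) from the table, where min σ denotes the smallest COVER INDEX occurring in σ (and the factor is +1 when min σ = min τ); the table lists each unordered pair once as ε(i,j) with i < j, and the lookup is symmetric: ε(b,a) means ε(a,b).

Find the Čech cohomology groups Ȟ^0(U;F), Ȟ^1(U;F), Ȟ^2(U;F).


Ȟ^0 ≅ Z/2, Ȟ^1 ≅ Z/2 and Ȟ^2 ≅ 0

cover nerve:
  U1={{q},{t},{u},{v},{p,q},{p,t},{p,u},{p,v},{q,r},{q,t},{q,u},{r,t},{r,u},{t,v},{u,v},{p,q,t},{p,u,v},{q,r,t},{q,r,u}} U2={{p},{v},{p,q},{p,s},{p,t},{p,u},{p,v},{t,v},{u,v},{p,q,t},{p,u,v}} U3={{r},{s},{p,s},{q,r},{r,t},{r,u},{q,r,t},{q,r,u}} U4={{s},{p,s}}
  U12={{v},{p,q},{p,t},{p,u},{p,v},{t,v},{u,v},{p,q,t},{p,u,v}} U13={{q,r},{r,t},{r,u},{q,r,t},{q,r,u}} U23={{p,s}} U24={{p,s}} U34={{s},{p,s}}
  U234={{p,s}}
C dims 4,5,1; δ0: rk_F2 3; δ1: rk_F2 1
Ȟ^0: (4−3)−0=1 ⇒ Z/2
Ȟ^1: (5−1)−3=1 ⇒ Z/2
Ȟ^2: (1−0)−1=0 ⇒ 0


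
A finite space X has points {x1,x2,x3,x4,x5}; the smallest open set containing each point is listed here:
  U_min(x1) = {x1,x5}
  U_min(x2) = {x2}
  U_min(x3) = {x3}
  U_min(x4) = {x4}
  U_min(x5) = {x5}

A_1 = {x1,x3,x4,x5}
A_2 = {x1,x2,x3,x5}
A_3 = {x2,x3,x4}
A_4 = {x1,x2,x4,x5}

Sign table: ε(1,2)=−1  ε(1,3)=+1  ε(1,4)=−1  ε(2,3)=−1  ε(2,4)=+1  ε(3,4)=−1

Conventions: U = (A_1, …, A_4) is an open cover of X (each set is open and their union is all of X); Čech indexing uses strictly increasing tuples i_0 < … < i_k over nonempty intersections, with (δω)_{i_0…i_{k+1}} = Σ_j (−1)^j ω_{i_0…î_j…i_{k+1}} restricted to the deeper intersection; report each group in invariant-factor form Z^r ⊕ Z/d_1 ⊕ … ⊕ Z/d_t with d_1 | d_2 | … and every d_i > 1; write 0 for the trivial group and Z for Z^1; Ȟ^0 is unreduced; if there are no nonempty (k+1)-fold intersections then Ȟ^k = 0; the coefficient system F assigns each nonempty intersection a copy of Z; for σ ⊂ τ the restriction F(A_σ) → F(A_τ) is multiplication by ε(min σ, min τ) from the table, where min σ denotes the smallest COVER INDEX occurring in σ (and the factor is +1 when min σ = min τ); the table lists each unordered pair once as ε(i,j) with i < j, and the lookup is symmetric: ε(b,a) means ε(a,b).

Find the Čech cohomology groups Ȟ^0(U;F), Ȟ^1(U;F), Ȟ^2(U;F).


Ȟ^0 = Z, Ȟ^1 = 0, Ȟ^2 = Z

intersection data:
  A12={x1,x3,x5} A13={x3,x4} A14={x1,x4,x5} A23={x2,x3} A24={x1,x2,x5} A34={x2,x4}
  A123={x3} A124={x1,x5} A134={x4} A234={x2}
C dims 4,6,4; δ0: rk 3, SNF 1^3; δ1: rk 3, SNF 1^3
Ȟ^0 = (4 − 3) − 0 = 1, so Ȟ^0 ≅ Z
Ȟ^1 = (6 − 3) − 3 = 0, so Ȟ^1 ≅ 0
Ȟ^2 = (4 − 0) − 3 = 1, so Ȟ^2 ≅ Z


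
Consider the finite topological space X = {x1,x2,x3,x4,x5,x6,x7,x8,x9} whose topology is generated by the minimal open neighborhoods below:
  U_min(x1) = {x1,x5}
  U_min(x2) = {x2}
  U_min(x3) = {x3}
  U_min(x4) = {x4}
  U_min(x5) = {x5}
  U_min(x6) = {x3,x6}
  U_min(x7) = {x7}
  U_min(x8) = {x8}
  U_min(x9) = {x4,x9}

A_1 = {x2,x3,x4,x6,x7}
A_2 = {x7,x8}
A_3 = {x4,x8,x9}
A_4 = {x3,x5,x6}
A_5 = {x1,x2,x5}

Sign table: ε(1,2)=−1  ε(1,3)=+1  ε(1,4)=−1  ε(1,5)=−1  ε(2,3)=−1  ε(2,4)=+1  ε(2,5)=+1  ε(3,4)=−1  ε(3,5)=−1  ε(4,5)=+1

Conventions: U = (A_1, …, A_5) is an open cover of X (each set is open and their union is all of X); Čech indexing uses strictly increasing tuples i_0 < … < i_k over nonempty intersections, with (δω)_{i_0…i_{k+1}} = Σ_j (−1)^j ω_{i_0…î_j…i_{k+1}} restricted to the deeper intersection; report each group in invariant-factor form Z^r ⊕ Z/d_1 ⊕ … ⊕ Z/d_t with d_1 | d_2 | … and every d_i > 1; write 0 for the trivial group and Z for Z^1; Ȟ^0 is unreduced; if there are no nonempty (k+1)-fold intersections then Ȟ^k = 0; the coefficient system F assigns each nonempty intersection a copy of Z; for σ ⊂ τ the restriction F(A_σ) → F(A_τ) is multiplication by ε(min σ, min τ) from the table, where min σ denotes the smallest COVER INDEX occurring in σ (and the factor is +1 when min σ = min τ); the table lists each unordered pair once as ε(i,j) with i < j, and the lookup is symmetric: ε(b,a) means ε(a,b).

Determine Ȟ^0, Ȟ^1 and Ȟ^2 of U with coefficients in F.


nonempty intersections:
  A12={x7} A13={x4} A14={x3,x6} A15={x2} A23={x8} A45={x5}
C dims 5,6; δ0: rk 4, SNF 1^4
Ȟ^0: (5−4)−0=1 ⇒ Z
Ȟ^1: (6−0)−4=2 ⇒ Z^2
Ȟ^2: (0−0)−0=0 ⇒ 0

Ȟ^0(U;F) ≅ Z; Ȟ^1(U;F) ≅ Z^2; Ȟ^2(U;F) ≅ 0


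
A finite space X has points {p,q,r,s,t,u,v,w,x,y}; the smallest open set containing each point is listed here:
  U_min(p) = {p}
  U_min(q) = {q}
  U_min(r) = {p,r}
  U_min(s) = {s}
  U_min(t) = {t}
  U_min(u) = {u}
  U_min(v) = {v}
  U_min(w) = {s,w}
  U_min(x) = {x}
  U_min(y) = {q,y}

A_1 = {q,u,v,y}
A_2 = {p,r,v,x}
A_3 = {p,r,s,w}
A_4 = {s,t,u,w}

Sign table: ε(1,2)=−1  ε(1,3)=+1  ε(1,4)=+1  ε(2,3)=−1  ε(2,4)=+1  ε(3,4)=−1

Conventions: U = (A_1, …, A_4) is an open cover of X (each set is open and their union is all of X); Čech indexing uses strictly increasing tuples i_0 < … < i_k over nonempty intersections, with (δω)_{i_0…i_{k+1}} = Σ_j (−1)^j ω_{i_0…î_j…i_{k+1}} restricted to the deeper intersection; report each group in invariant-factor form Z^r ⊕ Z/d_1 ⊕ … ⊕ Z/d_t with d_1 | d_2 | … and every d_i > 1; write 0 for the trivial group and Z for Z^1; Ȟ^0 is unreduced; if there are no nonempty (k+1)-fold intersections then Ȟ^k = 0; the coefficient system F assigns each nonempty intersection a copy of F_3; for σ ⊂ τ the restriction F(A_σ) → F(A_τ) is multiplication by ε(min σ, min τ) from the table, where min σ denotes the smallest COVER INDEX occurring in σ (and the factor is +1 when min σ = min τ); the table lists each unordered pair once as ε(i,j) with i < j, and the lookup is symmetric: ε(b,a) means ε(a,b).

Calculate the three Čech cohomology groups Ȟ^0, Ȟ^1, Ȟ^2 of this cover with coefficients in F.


nonempty overlaps:
  A12={v} A14={u} A23={p,r} A34={s,w}
C dims 4,4; δ0: rk_F3 4
degree 0: 4−4−0 = 0 → Ȟ^0 ≅ 0
degree 1: 4−0−4 = 0 → Ȟ^1 ≅ 0
degree 2: 0−0−0 = 0 → Ȟ^2 ≅ 0

Ȟ^0 = 0; Ȟ^1 = 0; Ȟ^2 = 0


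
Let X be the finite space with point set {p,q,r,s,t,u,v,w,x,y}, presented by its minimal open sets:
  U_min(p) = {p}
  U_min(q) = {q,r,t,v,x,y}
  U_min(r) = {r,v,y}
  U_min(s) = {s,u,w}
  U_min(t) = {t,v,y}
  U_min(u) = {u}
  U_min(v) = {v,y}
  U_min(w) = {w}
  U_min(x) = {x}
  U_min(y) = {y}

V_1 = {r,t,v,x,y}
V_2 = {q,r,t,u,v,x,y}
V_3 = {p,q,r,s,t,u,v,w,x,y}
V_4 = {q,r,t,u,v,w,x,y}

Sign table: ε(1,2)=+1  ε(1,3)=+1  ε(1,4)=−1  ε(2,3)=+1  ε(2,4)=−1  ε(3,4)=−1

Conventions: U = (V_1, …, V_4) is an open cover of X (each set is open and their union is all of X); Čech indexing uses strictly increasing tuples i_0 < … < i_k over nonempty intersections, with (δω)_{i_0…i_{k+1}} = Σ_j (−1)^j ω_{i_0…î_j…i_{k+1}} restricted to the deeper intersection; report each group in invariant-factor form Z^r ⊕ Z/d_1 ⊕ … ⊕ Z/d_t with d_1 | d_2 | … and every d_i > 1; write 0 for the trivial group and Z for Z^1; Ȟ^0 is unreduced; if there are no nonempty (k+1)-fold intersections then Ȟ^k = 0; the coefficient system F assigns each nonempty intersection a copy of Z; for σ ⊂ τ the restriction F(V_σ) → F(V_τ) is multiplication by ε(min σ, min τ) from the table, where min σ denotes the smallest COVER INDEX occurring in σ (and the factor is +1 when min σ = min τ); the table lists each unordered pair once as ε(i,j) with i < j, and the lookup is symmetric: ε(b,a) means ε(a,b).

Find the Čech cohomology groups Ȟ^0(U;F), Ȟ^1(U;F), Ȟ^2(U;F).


Ȟ^0 = Z, Ȟ^1 = 0, Ȟ^2 = 0

nerve of the cover:
  V12={r,t,v,x,y} V13={r,t,v,x,y} V14={r,t,v,x,y} V23={q,r,t,u,v,x,y} V24={q,r,t,u,v,x,y} V34={q,r,t,u,v,w,x,y}
  V123={r,t,v,x,y} V124={r,t,v,x,y} V134={r,t,v,x,y} V234={q,r,t,u,v,x,y}
  V1234={r,t,v,x,y}
C dims 4,6,4,1; δ0: rk 3, SNF 1^3; δ1: rk 3, SNF 1^3; δ2: rk 1, SNF 1^1
Ȟ^0 = (4 − 3) − 0 = 1, so Ȟ^0 ≅ Z
Ȟ^1 = (6 − 3) − 3 = 0, so Ȟ^1 ≅ 0
Ȟ^2 = (4 − 1) − 3 = 0, so Ȟ^2 ≅ 0


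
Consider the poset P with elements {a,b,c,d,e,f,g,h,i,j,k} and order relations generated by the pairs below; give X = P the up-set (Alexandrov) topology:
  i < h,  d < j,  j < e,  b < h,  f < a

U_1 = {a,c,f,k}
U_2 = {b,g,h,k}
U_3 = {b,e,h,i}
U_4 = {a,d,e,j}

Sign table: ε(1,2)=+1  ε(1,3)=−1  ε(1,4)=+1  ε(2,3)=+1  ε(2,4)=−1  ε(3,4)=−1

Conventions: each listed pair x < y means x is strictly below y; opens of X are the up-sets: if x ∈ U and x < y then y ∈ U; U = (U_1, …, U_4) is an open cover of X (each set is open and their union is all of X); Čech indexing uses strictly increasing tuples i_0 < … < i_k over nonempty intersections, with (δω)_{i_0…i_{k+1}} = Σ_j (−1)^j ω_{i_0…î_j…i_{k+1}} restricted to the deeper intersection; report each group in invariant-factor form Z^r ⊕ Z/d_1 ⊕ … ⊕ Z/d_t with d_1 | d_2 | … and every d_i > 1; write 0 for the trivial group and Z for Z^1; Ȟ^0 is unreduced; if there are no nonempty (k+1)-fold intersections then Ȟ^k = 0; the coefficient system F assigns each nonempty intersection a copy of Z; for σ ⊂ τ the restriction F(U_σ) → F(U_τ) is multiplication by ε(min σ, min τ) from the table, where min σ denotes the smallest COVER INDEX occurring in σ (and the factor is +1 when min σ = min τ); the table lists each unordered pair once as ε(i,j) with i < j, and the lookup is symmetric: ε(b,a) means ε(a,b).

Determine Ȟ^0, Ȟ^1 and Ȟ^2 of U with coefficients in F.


intersection data:
  U12={k} U14={a} U23={b,h} U34={e}
C dims 4,4; δ0: rk 4, SNF 1^3·2
Ȟ^0 = (4 − 4) − 0 = 0, so Ȟ^0 ≅ 0
Ȟ^1 = (4 − 0) − 4 = 0 plus torsion [2], so Ȟ^1 ≅ Z/2
Ȟ^2 = (0 − 0) − 0 = 0, so Ȟ^2 ≅ 0

Ȟ^0 = 0, Ȟ^1 = Z/2, Ȟ^2 = 0


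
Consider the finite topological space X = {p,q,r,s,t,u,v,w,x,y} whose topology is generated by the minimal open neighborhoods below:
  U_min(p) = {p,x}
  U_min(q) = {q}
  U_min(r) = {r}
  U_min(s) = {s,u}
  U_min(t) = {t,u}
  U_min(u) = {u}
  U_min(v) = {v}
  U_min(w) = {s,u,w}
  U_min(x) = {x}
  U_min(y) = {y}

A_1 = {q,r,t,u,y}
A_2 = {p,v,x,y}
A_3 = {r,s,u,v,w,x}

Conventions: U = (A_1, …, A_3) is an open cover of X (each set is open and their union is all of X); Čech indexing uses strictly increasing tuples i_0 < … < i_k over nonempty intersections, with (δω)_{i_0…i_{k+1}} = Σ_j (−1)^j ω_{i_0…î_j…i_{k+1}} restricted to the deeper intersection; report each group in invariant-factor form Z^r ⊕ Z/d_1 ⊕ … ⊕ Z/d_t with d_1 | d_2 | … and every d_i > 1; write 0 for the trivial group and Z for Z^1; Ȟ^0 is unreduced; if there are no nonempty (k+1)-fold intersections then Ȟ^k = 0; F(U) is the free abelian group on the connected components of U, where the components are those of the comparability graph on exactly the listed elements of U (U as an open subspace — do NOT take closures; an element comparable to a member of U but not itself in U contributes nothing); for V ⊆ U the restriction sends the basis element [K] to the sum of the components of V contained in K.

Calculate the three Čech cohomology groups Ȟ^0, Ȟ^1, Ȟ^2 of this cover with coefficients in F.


Ȟ^0 ≅ Z^6, Ȟ^1 ≅ 0, Ȟ^2 ≅ 0

cover nerve:
  A12={y} A13={r,u} A23={v,x}
components per intersection:
  A1: {q} {r} {t,u} {y}
  A2: {p,x} {v} {y}
  A3: {r} {s,u,w} {v} {x}
  A12: {y}
  A13: {r} {u}
  A23: {v} {x}
C dims 11,5; δ0: rk 5, SNF 1^5
Ȟ^0: (11−5)−0=6 ⇒ Z^6
Ȟ^1: (5−0)−5=0 ⇒ 0
Ȟ^2: (0−0)−0=0 ⇒ 0


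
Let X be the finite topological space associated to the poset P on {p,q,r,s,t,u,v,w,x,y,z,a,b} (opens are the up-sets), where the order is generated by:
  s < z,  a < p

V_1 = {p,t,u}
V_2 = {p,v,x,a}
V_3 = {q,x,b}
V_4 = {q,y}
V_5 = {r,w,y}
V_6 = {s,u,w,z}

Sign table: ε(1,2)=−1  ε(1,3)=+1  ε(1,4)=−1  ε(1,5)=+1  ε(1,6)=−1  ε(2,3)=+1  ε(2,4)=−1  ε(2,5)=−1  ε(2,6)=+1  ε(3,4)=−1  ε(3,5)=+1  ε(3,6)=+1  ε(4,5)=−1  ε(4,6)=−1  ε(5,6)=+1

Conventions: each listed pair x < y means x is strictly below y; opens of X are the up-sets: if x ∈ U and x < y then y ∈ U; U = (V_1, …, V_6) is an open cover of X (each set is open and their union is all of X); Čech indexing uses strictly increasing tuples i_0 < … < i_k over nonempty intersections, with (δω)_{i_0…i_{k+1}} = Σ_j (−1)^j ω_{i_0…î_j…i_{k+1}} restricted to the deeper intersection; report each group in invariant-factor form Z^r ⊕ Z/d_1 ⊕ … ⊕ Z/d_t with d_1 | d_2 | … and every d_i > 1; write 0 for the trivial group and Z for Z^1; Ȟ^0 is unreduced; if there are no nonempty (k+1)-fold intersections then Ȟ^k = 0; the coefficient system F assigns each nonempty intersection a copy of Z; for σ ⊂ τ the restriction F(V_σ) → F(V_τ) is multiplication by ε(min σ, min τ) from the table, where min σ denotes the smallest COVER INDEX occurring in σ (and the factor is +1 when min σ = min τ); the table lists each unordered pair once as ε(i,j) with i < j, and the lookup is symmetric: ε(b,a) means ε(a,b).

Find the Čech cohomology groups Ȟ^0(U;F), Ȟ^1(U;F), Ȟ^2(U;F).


intersection data:
  V12={p} V16={u} V23={x} V34={q} V45={y} V56={w}
C dims 6,6; δ0: rk 5, SNF 1^5
Ȟ^0 = (6 − 5) − 0 = 1, so Ȟ^0 ≅ Z
Ȟ^1 = (6 − 0) − 5 = 1, so Ȟ^1 ≅ Z
Ȟ^2 = (0 − 0) − 0 = 0, so Ȟ^2 ≅ 0

Ȟ^0 ≅ Z, Ȟ^1 ≅ Z, Ȟ^2 ≅ 0


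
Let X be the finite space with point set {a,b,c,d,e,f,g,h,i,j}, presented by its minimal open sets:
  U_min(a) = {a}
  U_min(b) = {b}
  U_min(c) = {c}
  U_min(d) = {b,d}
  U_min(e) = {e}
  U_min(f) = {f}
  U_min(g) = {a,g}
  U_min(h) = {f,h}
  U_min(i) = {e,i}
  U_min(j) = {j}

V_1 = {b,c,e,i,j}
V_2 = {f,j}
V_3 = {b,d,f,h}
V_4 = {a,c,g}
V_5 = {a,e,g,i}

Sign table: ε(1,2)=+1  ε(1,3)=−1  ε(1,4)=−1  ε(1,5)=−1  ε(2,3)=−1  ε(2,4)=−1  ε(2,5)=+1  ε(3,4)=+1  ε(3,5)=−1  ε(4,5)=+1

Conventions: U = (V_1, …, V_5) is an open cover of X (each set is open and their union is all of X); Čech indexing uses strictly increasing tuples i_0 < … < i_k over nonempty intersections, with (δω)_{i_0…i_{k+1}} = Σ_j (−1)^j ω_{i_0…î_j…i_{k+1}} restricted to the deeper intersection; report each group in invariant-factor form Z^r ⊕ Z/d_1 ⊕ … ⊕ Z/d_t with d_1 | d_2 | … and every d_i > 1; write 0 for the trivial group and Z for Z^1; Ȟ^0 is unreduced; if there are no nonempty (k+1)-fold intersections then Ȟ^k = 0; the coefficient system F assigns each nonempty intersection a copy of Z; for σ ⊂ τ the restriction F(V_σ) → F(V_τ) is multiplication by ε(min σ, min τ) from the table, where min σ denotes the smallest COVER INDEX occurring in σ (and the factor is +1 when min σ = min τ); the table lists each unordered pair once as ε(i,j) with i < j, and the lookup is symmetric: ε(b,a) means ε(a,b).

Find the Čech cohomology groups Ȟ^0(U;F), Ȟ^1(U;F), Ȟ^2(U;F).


cover nerve:
  V12={j} V13={b} V14={c} V15={e,i} V23={f} V45={a,g}
C dims 5,6; δ0: rk 4, SNF 1^4
Ȟ^0: (5−4)−0=1 ⇒ Z
Ȟ^1: (6−0)−4=2 ⇒ Z^2
Ȟ^2: (0−0)−0=0 ⇒ 0

Ȟ^0(U;F) ≅ Z; Ȟ^1(U;F) ≅ Z^2; Ȟ^2(U;F) ≅ 0


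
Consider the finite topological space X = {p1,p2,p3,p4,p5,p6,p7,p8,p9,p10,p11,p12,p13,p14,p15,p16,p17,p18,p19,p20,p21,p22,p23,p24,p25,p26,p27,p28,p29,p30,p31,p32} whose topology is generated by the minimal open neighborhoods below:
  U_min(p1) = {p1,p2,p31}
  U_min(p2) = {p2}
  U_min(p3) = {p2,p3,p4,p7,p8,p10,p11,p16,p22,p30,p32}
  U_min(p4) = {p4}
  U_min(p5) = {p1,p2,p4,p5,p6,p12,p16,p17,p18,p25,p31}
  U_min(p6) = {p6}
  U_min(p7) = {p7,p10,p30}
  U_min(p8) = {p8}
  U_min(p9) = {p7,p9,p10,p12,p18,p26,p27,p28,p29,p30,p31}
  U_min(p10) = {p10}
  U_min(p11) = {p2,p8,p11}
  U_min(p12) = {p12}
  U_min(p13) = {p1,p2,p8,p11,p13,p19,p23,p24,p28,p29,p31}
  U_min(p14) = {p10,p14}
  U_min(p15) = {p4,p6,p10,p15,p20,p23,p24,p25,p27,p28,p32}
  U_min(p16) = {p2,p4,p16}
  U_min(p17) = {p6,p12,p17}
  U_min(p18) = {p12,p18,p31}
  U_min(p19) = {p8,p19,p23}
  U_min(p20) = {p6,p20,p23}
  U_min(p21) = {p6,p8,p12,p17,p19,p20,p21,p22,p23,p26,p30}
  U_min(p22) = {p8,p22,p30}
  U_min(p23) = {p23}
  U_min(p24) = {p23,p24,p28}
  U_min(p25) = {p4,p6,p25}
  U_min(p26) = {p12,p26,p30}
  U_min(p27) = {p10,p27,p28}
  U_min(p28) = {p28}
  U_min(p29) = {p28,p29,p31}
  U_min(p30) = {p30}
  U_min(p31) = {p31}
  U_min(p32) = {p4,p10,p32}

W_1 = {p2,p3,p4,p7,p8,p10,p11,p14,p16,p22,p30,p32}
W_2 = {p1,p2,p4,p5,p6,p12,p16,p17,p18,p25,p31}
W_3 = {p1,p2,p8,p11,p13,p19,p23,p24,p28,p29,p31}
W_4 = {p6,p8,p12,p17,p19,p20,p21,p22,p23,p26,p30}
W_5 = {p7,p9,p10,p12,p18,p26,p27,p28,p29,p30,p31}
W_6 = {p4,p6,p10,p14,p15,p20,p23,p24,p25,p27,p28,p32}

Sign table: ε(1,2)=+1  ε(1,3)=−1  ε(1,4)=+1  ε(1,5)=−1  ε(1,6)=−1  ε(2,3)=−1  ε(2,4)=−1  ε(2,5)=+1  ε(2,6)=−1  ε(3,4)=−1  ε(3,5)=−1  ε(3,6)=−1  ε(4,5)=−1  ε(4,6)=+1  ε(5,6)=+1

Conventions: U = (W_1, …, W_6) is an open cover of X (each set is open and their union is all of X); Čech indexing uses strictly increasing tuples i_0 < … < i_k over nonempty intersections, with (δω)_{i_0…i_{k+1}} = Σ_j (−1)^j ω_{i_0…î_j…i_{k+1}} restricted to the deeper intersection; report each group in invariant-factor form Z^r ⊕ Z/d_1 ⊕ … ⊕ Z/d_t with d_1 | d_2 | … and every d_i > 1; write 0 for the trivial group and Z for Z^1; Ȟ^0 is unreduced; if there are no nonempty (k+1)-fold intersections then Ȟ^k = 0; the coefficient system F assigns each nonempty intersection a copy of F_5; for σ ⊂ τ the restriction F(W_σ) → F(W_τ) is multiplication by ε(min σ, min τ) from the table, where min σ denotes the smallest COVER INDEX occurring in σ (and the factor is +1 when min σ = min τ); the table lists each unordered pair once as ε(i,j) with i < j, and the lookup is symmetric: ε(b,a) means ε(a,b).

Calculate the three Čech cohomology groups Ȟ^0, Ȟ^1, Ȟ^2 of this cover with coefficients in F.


Ȟ^0 ≅ 0; Ȟ^1 ≅ 0; Ȟ^2 ≅ Z/5

nonempty intersections:
  W12={p2,p4,p16} W13={p2,p8,p11} W14={p8,p22,p30} W15={p7,p10,p30} W16={p4,p10,p14,p32} W23={p1,p2,p31} W24={p6,p12,p17} W25={p12,p18,p31} W26={p4,p6,p25} W34={p8,p19,p23} W35={p28,p29,p31} W36={p23,p24,p28} W45={p12,p26,p30} W46={p6,p20,p23} W56={p10,p27,p28}
  W123={p2} W126={p4} W134={p8} W145={p30} W156={p10} W235={p31} W245={p12} W246={p6} W346={p23} W356={p28}
C dims 6,15,10; δ0: rk_F5 6; δ1: rk_F5 9
Ȟ^0: (6−6)−0=0 ⇒ 0
Ȟ^1: (15−9)−6=0 ⇒ 0
Ȟ^2: (10−0)−9=1 ⇒ Z/5


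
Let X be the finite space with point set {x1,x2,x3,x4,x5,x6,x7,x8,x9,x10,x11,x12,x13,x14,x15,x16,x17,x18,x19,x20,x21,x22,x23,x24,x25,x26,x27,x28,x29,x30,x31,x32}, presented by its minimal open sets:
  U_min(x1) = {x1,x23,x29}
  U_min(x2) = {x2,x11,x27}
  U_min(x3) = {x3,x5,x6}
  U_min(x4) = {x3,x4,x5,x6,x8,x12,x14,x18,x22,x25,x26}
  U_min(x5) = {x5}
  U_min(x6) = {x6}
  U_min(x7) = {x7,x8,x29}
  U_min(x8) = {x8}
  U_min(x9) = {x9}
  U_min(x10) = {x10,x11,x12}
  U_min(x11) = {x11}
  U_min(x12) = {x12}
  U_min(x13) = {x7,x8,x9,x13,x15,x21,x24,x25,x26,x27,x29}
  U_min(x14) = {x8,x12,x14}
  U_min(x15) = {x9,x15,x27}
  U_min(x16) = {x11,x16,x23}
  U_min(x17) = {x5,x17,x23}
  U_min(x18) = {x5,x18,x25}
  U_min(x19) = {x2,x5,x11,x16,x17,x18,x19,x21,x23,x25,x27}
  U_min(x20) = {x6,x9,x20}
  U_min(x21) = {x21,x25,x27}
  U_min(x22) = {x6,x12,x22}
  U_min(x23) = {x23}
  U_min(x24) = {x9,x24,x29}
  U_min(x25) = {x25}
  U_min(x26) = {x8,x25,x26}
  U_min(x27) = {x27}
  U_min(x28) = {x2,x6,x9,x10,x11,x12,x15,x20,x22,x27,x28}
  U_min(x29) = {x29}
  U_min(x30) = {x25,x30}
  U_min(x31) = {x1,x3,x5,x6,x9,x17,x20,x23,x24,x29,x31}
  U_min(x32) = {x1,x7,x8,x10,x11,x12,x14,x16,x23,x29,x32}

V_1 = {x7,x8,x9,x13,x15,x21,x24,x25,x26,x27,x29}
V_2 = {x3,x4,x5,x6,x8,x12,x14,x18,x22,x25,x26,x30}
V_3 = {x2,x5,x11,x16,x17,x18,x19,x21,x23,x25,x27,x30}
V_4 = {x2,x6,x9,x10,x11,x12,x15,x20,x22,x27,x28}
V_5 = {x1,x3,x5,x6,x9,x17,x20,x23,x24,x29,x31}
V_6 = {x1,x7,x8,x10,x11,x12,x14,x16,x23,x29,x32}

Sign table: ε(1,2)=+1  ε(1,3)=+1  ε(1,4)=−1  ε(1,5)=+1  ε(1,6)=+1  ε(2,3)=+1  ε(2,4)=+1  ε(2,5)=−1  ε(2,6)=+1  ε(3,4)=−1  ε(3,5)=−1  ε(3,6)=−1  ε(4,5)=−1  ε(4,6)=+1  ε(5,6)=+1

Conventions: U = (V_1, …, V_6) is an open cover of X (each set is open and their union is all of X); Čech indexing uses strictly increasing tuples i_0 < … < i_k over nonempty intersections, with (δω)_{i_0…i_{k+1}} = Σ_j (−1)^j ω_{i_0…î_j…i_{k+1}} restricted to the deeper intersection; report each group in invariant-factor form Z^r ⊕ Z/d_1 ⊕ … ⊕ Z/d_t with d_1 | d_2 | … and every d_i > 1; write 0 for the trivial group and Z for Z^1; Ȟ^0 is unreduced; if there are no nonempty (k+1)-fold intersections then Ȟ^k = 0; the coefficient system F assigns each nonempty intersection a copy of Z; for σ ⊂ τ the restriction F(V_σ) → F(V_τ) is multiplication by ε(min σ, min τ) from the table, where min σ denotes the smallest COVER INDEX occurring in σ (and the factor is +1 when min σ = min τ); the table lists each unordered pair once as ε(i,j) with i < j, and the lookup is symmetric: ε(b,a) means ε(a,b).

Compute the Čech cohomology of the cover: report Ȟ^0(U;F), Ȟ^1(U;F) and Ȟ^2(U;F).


Ȟ^0 ≅ 0,  Ȟ^1 ≅ Z/2,  Ȟ^2 ≅ Z

nonempty overlaps:
  V12={x8,x25,x26} V13={x21,x25,x27} V14={x9,x15,x27} V15={x9,x24,x29} V16={x7,x8,x29} V23={x5,x18,x25,x30} V24={x6,x12,x22} V25={x3,x5,x6} V26={x8,x12,x14} V34={x2,x11,x27} V35={x5,x17,x23} V36={x11,x16,x23} V45={x6,x9,x20} V46={x10,x11,x12} V56={x1,x23,x29}
  V123={x25} V126={x8} V134={x27} V145={x9} V156={x29} V235={x5} V245={x6} V246={x12} V346={x11} V356={x23}
C dims 6,15,10; δ0: rk 6, SNF 1^5·2; δ1: rk 9, SNF 1^9
degree 0: 6−6−0 = 0 → Ȟ^0 ≅ 0
degree 1: 15−9−6 = 0 plus torsion [2] → Ȟ^1 ≅ Z/2
degree 2: 10−0−9 = 1 → Ȟ^2 ≅ Z


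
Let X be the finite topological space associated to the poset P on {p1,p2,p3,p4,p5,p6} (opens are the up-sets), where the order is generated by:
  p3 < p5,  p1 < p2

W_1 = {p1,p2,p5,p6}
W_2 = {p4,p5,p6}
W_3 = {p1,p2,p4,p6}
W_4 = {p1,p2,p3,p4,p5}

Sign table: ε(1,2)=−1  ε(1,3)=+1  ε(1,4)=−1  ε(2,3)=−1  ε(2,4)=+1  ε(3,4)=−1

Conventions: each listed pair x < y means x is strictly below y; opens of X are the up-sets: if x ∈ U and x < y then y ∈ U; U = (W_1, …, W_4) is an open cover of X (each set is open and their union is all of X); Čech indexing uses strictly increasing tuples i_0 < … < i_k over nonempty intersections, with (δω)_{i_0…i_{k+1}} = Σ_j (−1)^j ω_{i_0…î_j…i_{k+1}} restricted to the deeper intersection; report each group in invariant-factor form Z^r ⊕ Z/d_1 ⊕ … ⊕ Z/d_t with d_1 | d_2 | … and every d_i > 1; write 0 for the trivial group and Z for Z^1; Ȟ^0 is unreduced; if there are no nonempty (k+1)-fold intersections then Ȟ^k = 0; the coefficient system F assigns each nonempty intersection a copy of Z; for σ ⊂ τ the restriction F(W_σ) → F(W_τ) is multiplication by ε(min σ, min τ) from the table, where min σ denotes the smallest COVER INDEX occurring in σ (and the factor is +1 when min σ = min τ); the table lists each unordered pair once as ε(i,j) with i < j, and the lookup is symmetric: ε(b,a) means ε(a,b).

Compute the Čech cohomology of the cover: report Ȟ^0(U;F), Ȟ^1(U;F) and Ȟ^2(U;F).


Ȟ^0 ≅ Z,  Ȟ^1 ≅ 0,  Ȟ^2 ≅ Z

nerve simplices:
  W12={p5,p6} W13={p1,p2,p6} W14={p1,p2,p5} W23={p4,p6} W24={p4,p5} W34={p1,p2,p4}
  W123={p6} W124={p5} W134={p1,p2} W234={p4}
C dims 4,6,4; δ0: rk 3, SNF 1^3; δ1: rk 3, SNF 1^3
degree 0: 4−3−0 = 1 → Ȟ^0 ≅ Z
degree 1: 6−3−3 = 0 → Ȟ^1 ≅ 0
degree 2: 4−0−3 = 1 → Ȟ^2 ≅ Z


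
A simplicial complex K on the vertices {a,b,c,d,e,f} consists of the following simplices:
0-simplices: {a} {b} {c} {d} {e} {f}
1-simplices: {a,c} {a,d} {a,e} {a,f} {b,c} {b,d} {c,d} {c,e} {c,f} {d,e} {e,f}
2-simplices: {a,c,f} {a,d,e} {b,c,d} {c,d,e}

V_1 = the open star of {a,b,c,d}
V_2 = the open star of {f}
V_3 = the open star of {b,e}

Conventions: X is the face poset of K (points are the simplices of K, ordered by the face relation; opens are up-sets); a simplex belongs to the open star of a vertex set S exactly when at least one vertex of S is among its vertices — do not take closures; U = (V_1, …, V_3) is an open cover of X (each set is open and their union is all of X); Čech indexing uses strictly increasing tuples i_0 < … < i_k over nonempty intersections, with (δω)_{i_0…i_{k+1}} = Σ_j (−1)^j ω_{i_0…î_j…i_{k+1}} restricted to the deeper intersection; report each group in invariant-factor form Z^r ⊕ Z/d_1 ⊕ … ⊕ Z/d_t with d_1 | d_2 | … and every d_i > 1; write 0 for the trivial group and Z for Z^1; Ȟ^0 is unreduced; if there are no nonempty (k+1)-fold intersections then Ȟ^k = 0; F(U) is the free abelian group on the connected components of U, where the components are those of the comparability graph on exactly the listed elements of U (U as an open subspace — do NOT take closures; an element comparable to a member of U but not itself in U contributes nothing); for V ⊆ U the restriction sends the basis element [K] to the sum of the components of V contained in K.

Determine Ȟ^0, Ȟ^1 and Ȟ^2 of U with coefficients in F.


nerve simplices:
  V1={{a},{b},{c},{d},{a,c},{a,d},{a,e},{a,f},{b,c},{b,d},{c,d},{c,e},{c,f},{d,e},{a,c,f},{a,d,e},{b,c,d},{c,d,e}} V2={{f},{a,f},{c,f},{e,f},{a,c,f}} V3={{b},{e},{a,e},{b,c},{b,d},{c,e},{d,e},{e,f},{a,d,e},{b,c,d},{c,d,e}}
  V12={{a,f},{c,f},{a,c,f}} V13={{b},{a,e},{b,c},{b,d},{c,e},{d,e},{a,d,e},{b,c,d},{c,d,e}} V23={{e,f}}
components per intersection:
  V1: {{a},{b},{c},{d},{a,c},{a,d},{a,e},{a,f},{b,c},{b,d},{c,d},{c,e},{c,f},{d,e},{a,c,f},{a,d,e},{b,c,d},{c,d,e}}
  V2: {{f},{a,f},{c,f},{e,f},{a,c,f}}
  V3: {{b},{b,c},{b,d},{b,c,d}} {{e},{a,e},{c,e},{d,e},{e,f},{a,d,e},{c,d,e}}
  V12: {{a,f},{c,f},{a,c,f}}
  V13: {{b},{b,c},{b,d},{b,c,d}} {{a,e},{c,e},{d,e},{a,d,e},{c,d,e}}
  V23: {{e,f}}
C dims 4,4; δ0: rk 3, SNF 1^3
degree 0: 4−3−0 = 1 → Ȟ^0 ≅ Z
degree 1: 4−0−3 = 1 → Ȟ^1 ≅ Z
degree 2: 0−0−0 = 0 → Ȟ^2 ≅ 0

Ȟ^0 ≅ Z, Ȟ^1 ≅ Z and Ȟ^2 ≅ 0


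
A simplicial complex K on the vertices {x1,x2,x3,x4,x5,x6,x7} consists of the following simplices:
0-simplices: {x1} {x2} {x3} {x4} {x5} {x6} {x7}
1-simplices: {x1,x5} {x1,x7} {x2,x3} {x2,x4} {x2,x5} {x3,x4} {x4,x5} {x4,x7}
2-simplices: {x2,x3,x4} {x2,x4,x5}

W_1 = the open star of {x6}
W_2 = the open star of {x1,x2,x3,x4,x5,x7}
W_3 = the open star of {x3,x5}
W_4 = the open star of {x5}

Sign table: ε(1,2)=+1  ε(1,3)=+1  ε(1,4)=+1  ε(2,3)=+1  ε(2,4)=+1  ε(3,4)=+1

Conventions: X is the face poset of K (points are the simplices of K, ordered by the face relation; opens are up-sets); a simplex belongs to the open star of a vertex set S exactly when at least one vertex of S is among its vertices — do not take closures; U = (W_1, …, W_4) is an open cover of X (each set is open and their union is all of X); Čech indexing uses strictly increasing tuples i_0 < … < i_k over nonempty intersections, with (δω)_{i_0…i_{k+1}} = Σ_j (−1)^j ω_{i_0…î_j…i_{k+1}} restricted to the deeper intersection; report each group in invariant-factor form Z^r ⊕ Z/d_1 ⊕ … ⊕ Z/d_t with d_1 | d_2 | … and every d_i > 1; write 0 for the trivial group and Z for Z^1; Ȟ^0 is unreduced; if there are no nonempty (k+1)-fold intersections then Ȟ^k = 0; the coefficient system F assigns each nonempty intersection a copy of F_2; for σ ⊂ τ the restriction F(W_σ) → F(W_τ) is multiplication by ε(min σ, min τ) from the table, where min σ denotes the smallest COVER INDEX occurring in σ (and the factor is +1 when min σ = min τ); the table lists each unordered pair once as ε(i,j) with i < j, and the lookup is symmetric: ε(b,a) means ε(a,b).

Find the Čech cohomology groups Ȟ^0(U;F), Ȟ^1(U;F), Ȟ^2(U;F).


nonempty intersections:
  W1={{x6}} W2={{x1},{x2},{x3},{x4},{x5},{x7},{x1,x5},{x1,x7},{x2,x3},{x2,x4},{x2,x5},{x3,x4},{x4,x5},{x4,x7},{x2,x3,x4},{x2,x4,x5}} W3={{x3},{x5},{x1,x5},{x2,x3},{x2,x5},{x3,x4},{x4,x5},{x2,x3,x4},{x2,x4,x5}} W4={{x5},{x1,x5},{x2,x5},{x4,x5},{x2,x4,x5}}
  W23={{x3},{x5},{x1,x5},{x2,x3},{x2,x5},{x3,x4},{x4,x5},{x2,x3,x4},{x2,x4,x5}} W24={{x5},{x1,x5},{x2,x5},{x4,x5},{x2,x4,x5}} W34={{x5},{x1,x5},{x2,x5},{x4,x5},{x2,x4,x5}}
  W234={{x5},{x1,x5},{x2,x5},{x4,x5},{x2,x4,x5}}
C dims 4,3,1; δ0: rk_F2 2; δ1: rk_F2 1
Ȟ^0: (4−2)−0=2 ⇒ Z/2 ⊕ Z/2
Ȟ^1: (3−1)−2=0 ⇒ 0
Ȟ^2: (1−0)−1=0 ⇒ 0

Ȟ^0 = Z/2 ⊕ Z/2, Ȟ^1 = 0 and Ȟ^2 = 0


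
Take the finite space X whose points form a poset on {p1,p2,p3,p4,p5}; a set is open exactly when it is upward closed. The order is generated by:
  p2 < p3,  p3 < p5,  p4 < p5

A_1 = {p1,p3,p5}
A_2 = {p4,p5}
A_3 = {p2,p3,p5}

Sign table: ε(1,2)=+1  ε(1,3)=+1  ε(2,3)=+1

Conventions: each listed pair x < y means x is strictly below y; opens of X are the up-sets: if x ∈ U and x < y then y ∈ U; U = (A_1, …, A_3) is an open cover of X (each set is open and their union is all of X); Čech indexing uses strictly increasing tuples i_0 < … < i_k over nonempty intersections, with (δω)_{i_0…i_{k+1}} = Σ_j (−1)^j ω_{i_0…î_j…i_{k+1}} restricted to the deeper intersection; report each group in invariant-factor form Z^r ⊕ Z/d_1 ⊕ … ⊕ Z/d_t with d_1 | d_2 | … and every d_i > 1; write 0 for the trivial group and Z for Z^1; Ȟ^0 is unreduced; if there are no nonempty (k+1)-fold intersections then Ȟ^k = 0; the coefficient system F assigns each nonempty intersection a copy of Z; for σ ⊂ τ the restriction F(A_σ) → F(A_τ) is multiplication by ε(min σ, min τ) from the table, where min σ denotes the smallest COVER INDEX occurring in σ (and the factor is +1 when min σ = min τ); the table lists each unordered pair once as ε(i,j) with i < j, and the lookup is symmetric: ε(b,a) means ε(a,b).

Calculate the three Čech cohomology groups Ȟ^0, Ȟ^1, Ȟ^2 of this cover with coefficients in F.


nerve of the cover:
  A12={p5} A13={p3,p5} A23={p5}
  A123={p5}
C dims 3,3,1; δ0: rk 2, SNF 1^2; δ1: rk 1, SNF 1^1
Ȟ^0 = (3 − 2) − 0 = 1, so Ȟ^0 ≅ Z
Ȟ^1 = (3 − 1) − 2 = 0, so Ȟ^1 ≅ 0
Ȟ^2 = (1 − 0) − 1 = 0, so Ȟ^2 ≅ 0

Ȟ^0 ≅ Z; Ȟ^1 ≅ 0; Ȟ^2 ≅ 0


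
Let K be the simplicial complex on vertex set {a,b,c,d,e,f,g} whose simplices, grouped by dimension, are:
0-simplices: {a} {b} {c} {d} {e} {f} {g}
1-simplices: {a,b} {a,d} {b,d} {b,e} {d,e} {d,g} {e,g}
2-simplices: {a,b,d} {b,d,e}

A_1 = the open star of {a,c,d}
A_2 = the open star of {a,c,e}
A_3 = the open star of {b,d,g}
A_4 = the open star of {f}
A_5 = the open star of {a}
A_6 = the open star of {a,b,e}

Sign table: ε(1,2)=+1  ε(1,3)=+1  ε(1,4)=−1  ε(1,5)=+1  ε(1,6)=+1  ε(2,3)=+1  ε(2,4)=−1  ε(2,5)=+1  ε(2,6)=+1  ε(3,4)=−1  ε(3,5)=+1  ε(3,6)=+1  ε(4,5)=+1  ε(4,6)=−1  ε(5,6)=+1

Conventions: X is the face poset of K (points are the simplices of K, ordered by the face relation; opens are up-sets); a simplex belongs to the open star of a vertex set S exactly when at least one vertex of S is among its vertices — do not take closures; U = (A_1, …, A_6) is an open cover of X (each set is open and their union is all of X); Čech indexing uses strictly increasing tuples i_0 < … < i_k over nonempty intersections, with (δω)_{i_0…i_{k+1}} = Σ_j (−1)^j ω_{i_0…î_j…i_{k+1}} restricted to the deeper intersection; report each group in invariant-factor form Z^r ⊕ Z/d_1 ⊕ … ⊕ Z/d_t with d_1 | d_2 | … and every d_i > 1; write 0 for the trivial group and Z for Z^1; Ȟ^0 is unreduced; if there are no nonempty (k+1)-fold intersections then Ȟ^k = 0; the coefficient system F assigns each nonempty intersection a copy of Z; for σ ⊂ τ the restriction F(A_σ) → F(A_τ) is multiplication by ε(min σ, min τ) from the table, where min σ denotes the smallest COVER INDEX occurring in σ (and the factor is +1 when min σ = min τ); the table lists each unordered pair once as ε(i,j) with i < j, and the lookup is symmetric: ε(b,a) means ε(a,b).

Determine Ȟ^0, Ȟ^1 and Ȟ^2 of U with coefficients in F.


nonempty overlaps:
  A1={{a},{c},{d},{a,b},{a,d},{b,d},{d,e},{d,g},{a,b,d},{b,d,e}} A2={{a},{c},{e},{a,b},{a,d},{b,e},{d,e},{e,g},{a,b,d},{b,d,e}} A3={{b},{d},{g},{a,b},{a,d},{b,d},{b,e},{d,e},{d,g},{e,g},{a,b,d},{b,d,e}} A4={{f}} A5={{a},{a,b},{a,d},{a,b,d}} A6={{a},{b},{e},{a,b},{a,d},{b,d},{b,e},{d,e},{e,g},{a,b,d},{b,d,e}}
  A12={{a},{c},{a,b},{a,d},{d,e},{a,b,d},{b,d,e}} A13={{d},{a,b},{a,d},{b,d},{d,e},{d,g},{a,b,d},{b,d,e}} A15={{a},{a,b},{a,d},{a,b,d}} A16={{a},{a,b},{a,d},{b,d},{d,e},{a,b,d},{b,d,e}} A23={{a,b},{a,d},{b,e},{d,e},{e,g},{a,b,d},{b,d,e}} A25={{a},{a,b},{a,d},{a,b,d}} A26={{a},{e},{a,b},{a,d},{b,e},{d,e},{e,g},{a,b,d},{b,d,e}} A35={{a,b},{a,d},{a,b,d}} A36={{b},{a,b},{a,d},{b,d},{b,e},{d,e},{e,g},{a,b,d},{b,d,e}} A56={{a},{a,b},{a,d},{a,b,d}}
  A123={{a,b},{a,d},{d,e},{a,b,d},{b,d,e}} A125={{a},{a,b},{a,d},{a,b,d}} A126={{a},{a,b},{a,d},{d,e},{a,b,d},{b,d,e}} A135={{a,b},{a,d},{a,b,d}} A136={{a,b},{a,d},{b,d},{d,e},{a,b,d},{b,d,e}} A156={{a},{a,b},{a,d},{a,b,d}} A235={{a,b},{a,d},{a,b,d}} A236={{a,b},{a,d},{b,e},{d,e},{e,g},{a,b,d},{b,d,e}} A256={{a},{a,b},{a,d},{a,b,d}} A356={{a,b},{a,d},{a,b,d}}
  A1235={{a,b},{a,d},{a,b,d}} A1236={{a,b},{a,d},{d,e},{a,b,d},{b,d,e}} A1256={{a},{a,b},{a,d},{a,b,d}} A1356={{a,b},{a,d},{a,b,d}} A2356={{a,b},{a,d},{a,b,d}}
  A12356={{a,b},{a,d},{a,b,d}}
C dims 6,10,10,5; δ0: rk 4, SNF 1^4; δ1: rk 6, SNF 1^6; δ2: rk 4, SNF 1^4
degree 0: 6−4−0 = 2 → Ȟ^0 ≅ Z^2
degree 1: 10−6−4 = 0 → Ȟ^1 ≅ 0
degree 2: 10−4−6 = 0 → Ȟ^2 ≅ 0

Ȟ^0(U;F) ≅ Z^2,  Ȟ^1(U;F) ≅ 0,  Ȟ^2(U;F) ≅ 0


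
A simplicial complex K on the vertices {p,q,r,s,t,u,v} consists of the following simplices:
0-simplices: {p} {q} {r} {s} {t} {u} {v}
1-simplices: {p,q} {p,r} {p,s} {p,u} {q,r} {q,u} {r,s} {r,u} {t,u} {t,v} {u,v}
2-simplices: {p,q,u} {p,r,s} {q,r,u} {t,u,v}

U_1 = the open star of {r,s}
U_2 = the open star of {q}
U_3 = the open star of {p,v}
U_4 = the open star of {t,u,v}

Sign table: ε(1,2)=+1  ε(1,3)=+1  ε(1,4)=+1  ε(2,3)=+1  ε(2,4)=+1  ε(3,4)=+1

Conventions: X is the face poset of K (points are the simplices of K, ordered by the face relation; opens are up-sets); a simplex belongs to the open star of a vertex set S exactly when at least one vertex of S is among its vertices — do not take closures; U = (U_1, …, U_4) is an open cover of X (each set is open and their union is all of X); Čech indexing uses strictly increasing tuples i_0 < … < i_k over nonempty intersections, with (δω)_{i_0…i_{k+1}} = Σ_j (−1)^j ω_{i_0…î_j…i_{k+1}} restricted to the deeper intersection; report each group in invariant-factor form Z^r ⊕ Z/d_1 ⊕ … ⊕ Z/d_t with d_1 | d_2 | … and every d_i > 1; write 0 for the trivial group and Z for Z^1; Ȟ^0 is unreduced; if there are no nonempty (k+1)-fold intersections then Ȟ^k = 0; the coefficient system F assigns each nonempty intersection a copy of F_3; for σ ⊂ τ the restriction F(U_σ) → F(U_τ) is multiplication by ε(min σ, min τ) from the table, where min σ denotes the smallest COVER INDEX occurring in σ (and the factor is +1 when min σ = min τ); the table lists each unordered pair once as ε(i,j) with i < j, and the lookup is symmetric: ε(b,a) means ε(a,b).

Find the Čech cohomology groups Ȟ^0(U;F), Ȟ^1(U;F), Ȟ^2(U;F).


cover nerve:
  U1={{r},{s},{p,r},{p,s},{q,r},{r,s},{r,u},{p,r,s},{q,r,u}} U2={{q},{p,q},{q,r},{q,u},{p,q,u},{q,r,u}} U3={{p},{v},{p,q},{p,r},{p,s},{p,u},{t,v},{u,v},{p,q,u},{p,r,s},{t,u,v}} U4={{t},{u},{v},{p,u},{q,u},{r,u},{t,u},{t,v},{u,v},{p,q,u},{q,r,u},{t,u,v}}
  U12={{q,r},{q,r,u}} U13={{p,r},{p,s},{p,r,s}} U14={{r,u},{q,r,u}} U23={{p,q},{p,q,u}} U24={{q,u},{p,q,u},{q,r,u}} U34={{v},{p,u},{t,v},{u,v},{p,q,u},{t,u,v}}
  U124={{q,r,u}} U234={{p,q,u}}
C dims 4,6,2; δ0: rk_F3 3; δ1: rk_F3 2
Ȟ^0: (4−3)−0=1 ⇒ Z/3
Ȟ^1: (6−2)−3=1 ⇒ Z/3
Ȟ^2: (2−0)−2=0 ⇒ 0

Ȟ^0(U;F) ≅ Z/3, Ȟ^1(U;F) ≅ Z/3, Ȟ^2(U;F) ≅ 0


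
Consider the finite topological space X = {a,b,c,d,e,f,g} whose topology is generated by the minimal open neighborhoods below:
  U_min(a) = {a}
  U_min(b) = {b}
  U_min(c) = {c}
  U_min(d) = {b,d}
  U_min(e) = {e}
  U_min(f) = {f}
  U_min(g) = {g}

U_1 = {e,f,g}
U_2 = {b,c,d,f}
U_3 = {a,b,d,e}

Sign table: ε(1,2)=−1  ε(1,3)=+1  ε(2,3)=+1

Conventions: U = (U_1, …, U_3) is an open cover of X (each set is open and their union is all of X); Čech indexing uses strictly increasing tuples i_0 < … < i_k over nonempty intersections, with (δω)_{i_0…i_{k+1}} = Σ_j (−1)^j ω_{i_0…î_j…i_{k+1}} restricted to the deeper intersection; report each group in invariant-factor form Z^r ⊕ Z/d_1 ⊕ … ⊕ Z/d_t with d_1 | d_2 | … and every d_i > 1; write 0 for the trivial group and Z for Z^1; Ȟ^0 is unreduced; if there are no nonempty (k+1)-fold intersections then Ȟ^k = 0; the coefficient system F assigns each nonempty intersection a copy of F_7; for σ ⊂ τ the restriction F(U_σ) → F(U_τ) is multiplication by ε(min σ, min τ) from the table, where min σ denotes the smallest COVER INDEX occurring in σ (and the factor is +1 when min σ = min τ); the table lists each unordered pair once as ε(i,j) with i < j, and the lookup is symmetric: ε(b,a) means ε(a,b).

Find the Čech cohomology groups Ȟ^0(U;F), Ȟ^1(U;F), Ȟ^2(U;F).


cover nerve:
  U12={f} U13={e} U23={b,d}
C dims 3,3; δ0: rk_F7 3
Ȟ^0: (3−3)−0=0 ⇒ 0
Ȟ^1: (3−0)−3=0 ⇒ 0
Ȟ^2: (0−0)−0=0 ⇒ 0

Ȟ^0 ≅ 0; Ȟ^1 ≅ 0; Ȟ^2 ≅ 0
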